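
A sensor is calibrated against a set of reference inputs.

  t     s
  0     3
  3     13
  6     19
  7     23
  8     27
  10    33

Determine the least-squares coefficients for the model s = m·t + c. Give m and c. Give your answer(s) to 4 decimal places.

m = 2.9286, c = 3.0714

Entries of XᵀX: Σt·t = 258, Σt = 34, Σ1 = 6.
Right-hand side: Σt·s = 860, Σs = 118.
det = 258·6 − 34² = 392.
m = (860·6 − 34·118)/392 = 41/14; c = (258·118 − 34·860)/392 = 43/14.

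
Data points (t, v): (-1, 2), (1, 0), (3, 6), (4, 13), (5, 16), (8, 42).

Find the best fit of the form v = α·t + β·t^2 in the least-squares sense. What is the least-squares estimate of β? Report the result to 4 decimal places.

The normal equations are: 116·α + 728·β = 484;  728·α + 5060·β = 3352.
(Σt·t = 116, Σt·t^2 = 728, Σt^2·t^2 = 5060, Σt·v = 484, Σt^2·v = 3352.)
Determinant 116·5060 − 728² = 56976.
α = (484·5060 − 728·3352)/56976 = 183/1187; β = (116·3352 − 728·484)/56976 = 760/1187.

β = 0.6403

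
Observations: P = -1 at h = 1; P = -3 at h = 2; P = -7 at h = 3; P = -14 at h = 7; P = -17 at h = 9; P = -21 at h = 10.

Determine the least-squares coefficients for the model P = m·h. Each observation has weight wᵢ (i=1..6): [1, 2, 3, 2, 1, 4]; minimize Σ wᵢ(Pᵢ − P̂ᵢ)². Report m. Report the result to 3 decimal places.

Compute the Gram sums: Σwᵢ·h·h = 615.
For AᵀWP: Σwᵢ·h·P = -1265.
AᵀWA·[m]ᵀ = AᵀWP becomes [[615]]·[m]ᵀ = [-1265]ᵀ.
Hence m = -1265 / 615 ≈ -2.05691.

m = -2.057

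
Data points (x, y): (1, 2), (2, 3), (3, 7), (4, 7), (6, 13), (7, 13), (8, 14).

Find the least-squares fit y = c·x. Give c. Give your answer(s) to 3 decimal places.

From the data, Σx·x = 179.
For Mᵀy: Σx·y = 338.
So MᵀM·[c]ᵀ = Mᵀy: [[179]]·[c]ᵀ = [338]ᵀ.
c = 338/179 = 1.88827.

c = 1.888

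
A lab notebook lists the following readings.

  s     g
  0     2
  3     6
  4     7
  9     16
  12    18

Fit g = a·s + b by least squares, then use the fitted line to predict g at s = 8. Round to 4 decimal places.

ĝ = 13.1888

MᵀM·[a, b]ᵀ = Mᵀg reads: 250·a + 28·b = 406;  28·a + 5·b = 49.
det = 250·5 − 28² = 466.
a = (406·5 − 28·49)/466 = 329/233; b = (250·49 − 28·406)/466 = 441/233.
At s = 8: ĝ = (329/233)·(8) + (441/233)·(1) = 3073/233.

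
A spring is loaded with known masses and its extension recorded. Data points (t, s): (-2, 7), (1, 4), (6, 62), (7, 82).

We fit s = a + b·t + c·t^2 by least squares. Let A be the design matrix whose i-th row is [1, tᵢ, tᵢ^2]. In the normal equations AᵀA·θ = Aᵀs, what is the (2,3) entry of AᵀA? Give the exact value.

Row 2 ↔ basis t, column 3 ↔ basis t^2, so (AᵀA)_{2,3} = Σᵢ (t)·(t^2) = (-2)·(4) + (1)·(1) + (6)·(36) + (7)·(49) = 552.

552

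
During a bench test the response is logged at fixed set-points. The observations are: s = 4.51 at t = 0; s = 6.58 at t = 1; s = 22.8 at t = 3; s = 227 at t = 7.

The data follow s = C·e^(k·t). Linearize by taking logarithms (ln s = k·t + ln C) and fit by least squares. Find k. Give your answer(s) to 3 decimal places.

With ln sᵢ as the transformed response and tᵢ as the regressor:
XᵀX = [[59.0000, 11.0000]; [11.0000, 4]], rhs = [49.2390, 11.9420]ᵀ  (here Σt = 11.0000, Σ(t)² = 59.0000, Σln s = 11.9420, Σt·ln s = 49.2390).
Solving (det = 115.0000): k = 0.57038, ln C = 1.41697.

k = 0.570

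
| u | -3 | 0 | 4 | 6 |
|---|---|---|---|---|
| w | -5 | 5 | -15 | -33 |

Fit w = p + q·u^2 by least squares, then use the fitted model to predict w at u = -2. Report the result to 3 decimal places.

ŵ = -0.138

Normal-equation sums: Σ1 = 4, Σu^2 = 61, Σu^2·u^2 = 1633.
Right-hand side: Σw = -48, Σu^2·w = -1473.
So MᵀM·[p, q]ᵀ = Mᵀw: [[4, 61]; [61, 1633]]·[p, q]ᵀ = [-48, -1473]ᵀ.
det = 4·1633 − 61² = 2811.
p = ((-48)·1633 − 61·(-1473))/2811 = 3823/937; q = (4·(-1473) − 61·(-48))/2811 = -988/937.
At u = -2: ŵ = (3823/937)·(1) + (-988/937)·(4) = -129/937.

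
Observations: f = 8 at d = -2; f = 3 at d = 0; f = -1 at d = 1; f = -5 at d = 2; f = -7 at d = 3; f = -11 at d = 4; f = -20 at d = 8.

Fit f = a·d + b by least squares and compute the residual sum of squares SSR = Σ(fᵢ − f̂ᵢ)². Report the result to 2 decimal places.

MᵀM·[a, b]ᵀ = Mᵀf reads: 98·a + 16·b = -252;  16·a + 7·b = -33.
Eliminating b: 7·(row 1) − 16·(row 2) gives 430·a = 7·(-252) − 16·(-33) = -1236, so a = -618/215.
Then b = ((-33) − 16·(-618/215))/7 = 399/215.
Residuals: 17/43, 246/215, 4/215, -238/215, -10/43, -292/215, 49/43; SSR = 1266/215.

SSR = 5.89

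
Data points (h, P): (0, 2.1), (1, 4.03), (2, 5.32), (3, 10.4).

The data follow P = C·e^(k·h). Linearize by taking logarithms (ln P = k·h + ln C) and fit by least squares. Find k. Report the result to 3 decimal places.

k = 0.508

Let Y = ln P. Fitting Y = k·h + ln C by least squares:
Over the data: Σh = 6.0000, Σ(h)² = 14.0000, Σln P = 6.1490, Σh·ln P = 11.7621.
Normal system: [[14.0000, 6.0000]; [6.0000, 4]]·[k, ln C]ᵀ = [11.7621, 6.1490]ᵀ.
Slope k = (n·Σh·ln P − Σh·Σln P)/(n·Σ(h)² − (Σh)²) = (4·11.7621 − 6.0000·6.1490)/20.0000 = 0.50773; ln C = (Σln P − k·Σh)/n = 0.77565.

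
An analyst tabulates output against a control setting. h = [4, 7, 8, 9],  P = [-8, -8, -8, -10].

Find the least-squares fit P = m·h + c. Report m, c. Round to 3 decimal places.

m = -0.286, c = -6.500

The normal equations are: 210·m + 28·c = -242;  28·m + 4·c = -34.
(Σh·h = 210, Σh = 28, Σ1 = 4, Σh·P = -242, ΣP = -34.)
det = 210·4 − 28² = 56.
m = ((-242)·4 − 28·(-34))/56 = -2/7; c = (210·(-34) − 28·(-242))/56 = -13/2.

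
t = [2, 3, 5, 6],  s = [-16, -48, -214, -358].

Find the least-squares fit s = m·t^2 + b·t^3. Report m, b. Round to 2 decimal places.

m = -1.07, b = -1.48

Normal-equation sums: Σt^2·t^2 = 2018, Σt^2·t^3 = 11176, Σt^3·t^3 = 63074.
Right-hand side: Σt^2·s = -18734, Σt^3·s = -105502.
Eliminating b: 63074·(row 1) − 11176·(row 2) gives 2380356·m = 63074·(-18734) − 11176·(-105502) = -2537964, so m = -6409/6011.
Then b = ((-105502) − 11176·(-6409/6011))/63074 = -98107/66121.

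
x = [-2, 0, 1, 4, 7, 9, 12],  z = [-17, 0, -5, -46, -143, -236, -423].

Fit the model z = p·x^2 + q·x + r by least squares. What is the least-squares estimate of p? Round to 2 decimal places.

Setting ∂/∂p … = 0 gives: 29971·p + 2857·q + 295·r = -87844;  2857·p + 295·q + 31·r = -8356;  295·p + 31·q + 7·r = -870.
(Σx^2·x^2 = 29971, Σx^2·x = 2857, Σx^2 = 295, Σx·x = 295, Σx = 31, Σ1 = 7, Σx^2·z = -87844, Σx·z = -8356, Σz = -870.)
Solving the 3×3 system (Gaussian elimination) gives p = -635441/211083, q = 220397/211083, r = -143782/70361.

p = -3.01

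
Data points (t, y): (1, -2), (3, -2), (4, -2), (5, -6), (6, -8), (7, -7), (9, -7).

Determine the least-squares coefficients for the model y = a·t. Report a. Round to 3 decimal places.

From the data, Σt·t = 217.
For Xᵀy: Σt·y = -206.
a = (-206)/217 = -0.949309.

a = -0.949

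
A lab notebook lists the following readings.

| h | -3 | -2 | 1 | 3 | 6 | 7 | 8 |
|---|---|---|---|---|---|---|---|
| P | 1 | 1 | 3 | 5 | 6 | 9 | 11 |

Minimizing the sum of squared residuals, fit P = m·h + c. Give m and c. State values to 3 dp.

m = 0.846, c = 2.726

Compute the Gram sums: Σh·h = 172, Σh = 20, Σ1 = 7.
Moment sums: Σh·P = 200, ΣP = 36.
det = 172·7 − 20² = 804.
m = (200·7 − 20·36)/804 = 170/201; c = (172·36 − 20·200)/804 = 548/201.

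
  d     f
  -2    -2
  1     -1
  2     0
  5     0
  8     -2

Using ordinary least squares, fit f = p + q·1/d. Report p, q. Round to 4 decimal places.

p = -1.2365, q = 0.8925

Sums needed: Σ1 = 5, Σ1/d = 53/40, Σ1/d·1/d = 2489/1600.
Right-hand side: Σf = -5, Σ1/d·f = -1/4.
So AᵀA·[p, q]ᵀ = Aᵀf: [[5, 53/40]; [53/40, 2489/1600]]·[p, q]ᵀ = [-5, -1/4]ᵀ.
Eliminating q: (2489/1600)·(row 1) − (53/40)·(row 2) gives (2409/400)·p = (2489/1600)·(-5) − (53/40)·(-1/4) = -2383/320, so p = -11915/9636.
Then q = ((-1/4) − (53/40)·(-11915/9636))/(2489/1600) = 2150/2409.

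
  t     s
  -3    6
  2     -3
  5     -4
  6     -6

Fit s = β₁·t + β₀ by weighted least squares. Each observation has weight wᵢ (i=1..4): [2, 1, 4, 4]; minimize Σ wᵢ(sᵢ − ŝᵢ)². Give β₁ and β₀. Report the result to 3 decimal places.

β₁ = -1.271, β₀ = 1.805

Compute the Gram sums: Σwᵢ·t·t = 266, Σwᵢ·t = 40, Σwᵢ·1 = 11.
Moment sums: Σwᵢ·t·s = -266, Σwᵢ·s = -31.
Normal equations: [[266, 40]; [40, 11]]·[β₁, β₀]ᵀ = [-266, -31]ᵀ.
Eliminating β₀: 11·(row 1) − 40·(row 2) gives 1326·β₁ = 11·(-266) − 40·(-31) = -1686, so β₁ = -281/221.
Then β₀ = ((-31) − 40·(-281/221))/11 = 399/221.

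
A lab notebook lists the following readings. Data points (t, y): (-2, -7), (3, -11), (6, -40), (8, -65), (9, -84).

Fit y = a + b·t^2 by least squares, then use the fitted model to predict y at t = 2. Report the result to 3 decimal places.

ŷ = -6.780

Sums needed: Σ1 = 5, Σt^2 = 194, Σt^2·t^2 = 12050.
Moment sums: Σy = -207, Σt^2·y = -12531.
Normal equations: [[5, 194]; [194, 12050]]·[a, b]ᵀ = [-207, -12531]ᵀ.
Eliminating b: 12050·(row 1) − 194·(row 2) gives 22614·a = 12050·(-207) − 194·(-12531) = -63336, so a = -10556/3769.
Then b = ((-12531) − 194·(-10556/3769))/12050 = -7499/7538.
At t = 2: ŷ = (-10556/3769)·(1) + (-7499/7538)·(4) = -25554/3769.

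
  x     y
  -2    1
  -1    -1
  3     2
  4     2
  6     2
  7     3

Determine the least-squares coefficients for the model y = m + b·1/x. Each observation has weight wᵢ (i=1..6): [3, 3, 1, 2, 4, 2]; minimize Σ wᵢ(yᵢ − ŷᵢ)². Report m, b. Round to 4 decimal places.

Compute the Gram sums: Σwᵢ·1 = 15, Σwᵢ·1/x = -19/7, Σwᵢ·1/x·1/x = 14599/3528.
For MᵀWy: Σwᵢ·y = 20, Σwᵢ·1/x·y = 75/14.
Δ = 15·(14599/3528) − (-19/7)² = 64331/1176.
m = (20·(14599/3528) − (-19/7)·(75/14))/(64331/1176) = 343280/192993; b = (15·(75/14) − (-19/7)·20)/(64331/1176) = 158340/64331.

m = 1.7787, b = 2.4613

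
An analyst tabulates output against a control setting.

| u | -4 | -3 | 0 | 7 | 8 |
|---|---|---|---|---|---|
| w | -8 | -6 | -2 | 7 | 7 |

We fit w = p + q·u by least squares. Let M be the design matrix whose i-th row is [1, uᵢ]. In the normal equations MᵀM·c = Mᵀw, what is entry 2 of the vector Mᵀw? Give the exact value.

Entry 2 ↔ basis u, so (Mᵀw)_{2} = Σᵢ (u)·wᵢ = (-4)·(-8) + (-3)·(-6) + (0)·(-2) + (7)·(7) + (8)·(7) = 155.

155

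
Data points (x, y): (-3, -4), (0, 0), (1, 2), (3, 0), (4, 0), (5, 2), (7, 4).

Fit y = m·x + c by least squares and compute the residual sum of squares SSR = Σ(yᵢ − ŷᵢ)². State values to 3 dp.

The normal equations are: 109·m + 17·c = 52;  17·m + 7·c = 4.
(Σx·x = 109, Σx = 17, Σ1 = 7, Σx·y = 52, Σy = 4.)
Eliminating c: 7·(row 1) − 17·(row 2) gives 474·m = 7·52 − 17·4 = 296, so m = 148/237.
Then c = (4 − 17·(148/237))/7 = -224/237.
Residuals: -280/237, 224/237, 550/237, -220/237, -368/237, -14/79, 136/237; SSR = 2680/237.

SSR = 11.308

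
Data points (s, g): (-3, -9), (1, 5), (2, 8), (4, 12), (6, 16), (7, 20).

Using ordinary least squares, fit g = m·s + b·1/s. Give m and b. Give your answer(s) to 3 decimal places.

m = 2.743, b = 2.763

The normal system MᵀM·[m, b]ᵀ = Mᵀg is [[115, 6]; [6, 10385/7056]]·[m, b]ᵀ = [332, 431/21]ᵀ.
Eliminating b: (10385/7056)·(row 1) − 6·(row 2) gives (940259/7056)·m = (10385/7056)·332 − 6·(431/21) = 644731/1764, so m = 2578924/940259.
Then b = ((431/21) − 6·(2578924/940259))/(10385/7056) = 2598288/940259.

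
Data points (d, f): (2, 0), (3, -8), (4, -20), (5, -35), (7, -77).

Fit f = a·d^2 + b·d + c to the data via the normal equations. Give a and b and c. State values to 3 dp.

Setting ∂/∂a … = 0 gives: 3379·a + 567·b + 103·c = -5040;  567·a + 103·b + 21·c = -818;  103·a + 21·b + 5·c = -140.
(Σd^2·d^2 = 3379, Σd^2·d = 567, Σd^2 = 103, Σd·d = 103, Σd = 21, Σ1 = 5, Σd^2·f = -5040, Σd·f = -818, Σf = -140.)
Solving the 3×3 system (Gaussian elimination) gives a = -178/97, b = 109/97, c = 493/97.

a = -1.835, b = 1.124, c = 5.082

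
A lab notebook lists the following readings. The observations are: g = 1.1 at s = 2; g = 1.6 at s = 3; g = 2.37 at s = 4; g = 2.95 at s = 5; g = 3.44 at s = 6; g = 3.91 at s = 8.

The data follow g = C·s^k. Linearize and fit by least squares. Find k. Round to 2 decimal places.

k = 0.97

Let Y = ln g. Fitting Y = k·ln s + ln C by least squares:
Σln s = 8.6587, Σ(ln s)² = 13.7340, Σln g = 5.1090, Σln s·ln g = 8.5688.
Equations: 13.7340·k + 8.6587·ln C = 8.5688;  8.6587·k + 6·ln C = 5.1090.
Δ = 13.7340·6 − (8.6587)² = 7.4309; k = (8.5688·6 − 8.6587·5.1090)/7.4309 = 0.96561, ln C = (13.7340·5.1090 − 8.6587·8.5688)/7.4309 = -0.54198.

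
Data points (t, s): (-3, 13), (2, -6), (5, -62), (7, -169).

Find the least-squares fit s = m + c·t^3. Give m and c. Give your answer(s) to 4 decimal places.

Setting ∂/∂m … = 0 gives: 4·m + 449·c = -224;  449·m + 134067·c = -66116.
det = 4·134067 − 449² = 334667.
m = ((-224)·134067 − 449·(-66116))/334667 = -344924/334667; c = (4·(-66116) − 449·(-224))/334667 = -163888/334667.

m = -1.0306, c = -0.4897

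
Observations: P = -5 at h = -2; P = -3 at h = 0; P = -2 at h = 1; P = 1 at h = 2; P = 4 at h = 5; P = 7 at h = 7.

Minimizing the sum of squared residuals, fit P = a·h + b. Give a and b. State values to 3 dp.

Setting ∂/∂a … = 0 gives: 83·a + 13·b = 79;  13·a + 6·b = 2.
Eliminating b: 6·(row 1) − 13·(row 2) gives 329·a = 6·79 − 13·2 = 448, so a = 64/47.
Then b = (2 − 13·(64/47))/6 = -123/47.

a = 1.362, b = -2.617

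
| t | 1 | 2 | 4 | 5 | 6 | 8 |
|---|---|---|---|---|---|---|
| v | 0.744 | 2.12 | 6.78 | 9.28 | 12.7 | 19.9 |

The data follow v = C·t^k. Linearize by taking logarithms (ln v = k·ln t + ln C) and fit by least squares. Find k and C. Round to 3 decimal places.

k = 1.589, C = 0.731

Linearized form: ln v = k·ln t + ln C. From the 6 transformed points,
Σln t = 7.5601, Σ(ln t)² = 12.5270, Σln v = 10.1299, Σln t·ln v = 17.5327.
Equations: 12.5270·k + 7.5601·ln C = 17.5327;  7.5601·k + 6·ln C = 10.1299.
Δ = 12.5270·6 − (7.5601)² = 18.0074; k = (17.5327·6 − 7.5601·10.1299)/18.0074 = 1.58901, ln C = (12.5270·10.1299 − 7.5601·17.5327)/18.0074 = -0.31386, so C = exp(-0.31386) = 0.73062.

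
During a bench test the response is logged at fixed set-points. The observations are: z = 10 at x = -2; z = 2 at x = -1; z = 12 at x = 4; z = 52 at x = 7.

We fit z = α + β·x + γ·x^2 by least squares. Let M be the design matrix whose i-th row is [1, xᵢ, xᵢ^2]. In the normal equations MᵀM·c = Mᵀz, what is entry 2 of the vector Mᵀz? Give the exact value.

Entry 2 ↔ basis x, so (Mᵀz)_{2} = Σᵢ (x)·zᵢ = (-2)·(10) + (-1)·(2) + (4)·(12) + (7)·(52) = 390.

390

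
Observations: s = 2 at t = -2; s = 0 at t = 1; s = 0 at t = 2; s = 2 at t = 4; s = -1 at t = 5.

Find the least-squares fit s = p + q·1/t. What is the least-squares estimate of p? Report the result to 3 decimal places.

p = 0.985

Compute the Gram sums: Σ1 = 5, Σ1/t = 29/20, Σ1/t·1/t = 641/400.
For Xᵀs: Σs = 3, Σ1/t·s = -7/10.
Normal equations: [[5, 29/20]; [29/20, 641/400]]·[p, q]ᵀ = [3, -7/10]ᵀ.
det = 5·(641/400) − (29/20)² = 591/100.
p = (3·(641/400) − (29/20)·(-7/10))/(591/100) = 2329/2364; q = (5·(-7/10) − (29/20)·3)/(591/100) = -785/591.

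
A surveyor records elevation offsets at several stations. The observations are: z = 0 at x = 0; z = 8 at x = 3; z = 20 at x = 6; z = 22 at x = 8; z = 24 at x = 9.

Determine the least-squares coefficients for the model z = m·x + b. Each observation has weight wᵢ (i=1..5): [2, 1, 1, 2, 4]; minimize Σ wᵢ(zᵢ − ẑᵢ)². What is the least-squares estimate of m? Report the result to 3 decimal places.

MᵀWM·[m, b]ᵀ = MᵀWz reads: 497·m + 61·b = 1360;  61·m + 10·b = 168.
det = 497·10 − 61² = 1249.
m = (1360·10 − 61·168)/1249 = 3352/1249; b = (497·168 − 61·1360)/1249 = 536/1249.

m = 2.684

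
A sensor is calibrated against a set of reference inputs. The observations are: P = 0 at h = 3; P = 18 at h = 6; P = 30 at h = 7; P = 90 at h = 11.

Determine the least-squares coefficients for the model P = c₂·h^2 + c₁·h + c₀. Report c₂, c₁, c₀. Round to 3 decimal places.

c₂ = 0.987, c₁ = -2.547, c₀ = -1.384

Compute the Gram sums: Σh^2·h^2 = 18419, Σh^2·h = 1917, Σh^2 = 215, Σh·h = 215, Σh = 27, Σ1 = 4.
Moment sums: Σh^2·P = 13008, Σh·P = 1308, ΣP = 138.
So XᵀX·[c₂, c₁, c₀]ᵀ = XᵀP: [[18419, 1917, 215]; [1917, 215, 27]; [215, 27, 4]]·[c₂, c₁, c₀]ᵀ = [13008, 1308, 138]ᵀ.
Row-reducing yields c₂ = 3867/3916, c₁ = -9975/3916, c₀ = -2709/1958.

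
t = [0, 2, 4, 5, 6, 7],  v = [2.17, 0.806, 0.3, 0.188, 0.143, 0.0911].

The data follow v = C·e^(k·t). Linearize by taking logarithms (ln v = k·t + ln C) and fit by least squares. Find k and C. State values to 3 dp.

With ln vᵢ as the transformed response and tᵢ as the regressor:
Σt = 24.0000, Σ(t)² = 130.0000, Σln v = -6.6569, Σt·ln v = -42.0438.
Normal system: [[130.0000, 24.0000]; [24.0000, 6]]·[k, ln C]ᵀ = [-42.0438, -6.6569]ᵀ.
Solving (det = 204.0000): k = -0.45341, ln C = 0.70417, so C = exp(0.70417) = 2.02216.

k = -0.453, C = 2.022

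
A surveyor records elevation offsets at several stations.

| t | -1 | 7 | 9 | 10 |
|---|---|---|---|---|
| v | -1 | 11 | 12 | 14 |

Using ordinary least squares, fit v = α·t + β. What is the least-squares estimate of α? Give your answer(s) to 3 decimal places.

α = 1.351

Setting ∂/∂α … = 0 gives: 231·α + 25·β = 326;  25·α + 4·β = 36.
(Σt·t = 231, Σt = 25, Σ1 = 4, Σt·v = 326, Σv = 36.)
Δ = 231·4 − 25² = 299.
α = (326·4 − 25·36)/299 = 404/299; β = (231·36 − 25·326)/299 = 166/299.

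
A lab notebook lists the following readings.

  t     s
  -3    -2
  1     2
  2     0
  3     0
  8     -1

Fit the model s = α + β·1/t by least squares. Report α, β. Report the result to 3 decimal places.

α = -1.171, β = 2.987

Compute the Gram sums: Σ1 = 5, Σ1/t = 13/8, Σ1/t·1/t = 857/576.
For Mᵀs: Σs = -1, Σ1/t·s = 61/24.
Normal equations: [[5, 13/8]; [13/8, 857/576]]·[α, β]ᵀ = [-1, 61/24]ᵀ.
det = 5·(857/576) − (13/8)² = 691/144.
α = ((-1)·(857/576) − (13/8)·(61/24))/(691/144) = -809/691; β = (5·(61/24) − (13/8)·(-1))/(691/144) = 2064/691.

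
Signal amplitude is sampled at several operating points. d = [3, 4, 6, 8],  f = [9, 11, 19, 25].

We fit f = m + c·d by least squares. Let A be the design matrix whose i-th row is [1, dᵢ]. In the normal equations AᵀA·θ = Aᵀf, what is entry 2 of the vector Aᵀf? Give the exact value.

385

Entry 2 ↔ basis d, so (Aᵀf)_{2} = Σᵢ (d)·fᵢ = (3)·(9) + (4)·(11) + (6)·(19) + (8)·(25) = 385.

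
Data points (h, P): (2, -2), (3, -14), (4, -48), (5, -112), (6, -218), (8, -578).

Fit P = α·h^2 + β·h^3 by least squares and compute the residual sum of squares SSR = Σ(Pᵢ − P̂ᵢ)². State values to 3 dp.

Setting ∂/∂α … = 0 gives: 6370·α + 44968·β = -48542;  44968·α + 329314·β = -360490.
(Σh^2·h^2 = 6370, Σh^2·h^3 = 44968, Σh^3·h^3 = 329314, Σh^2·P = -48542, Σh^3·P = -360490.)
det = 6370·329314 − 44968² = 75609156.
α = ((-48542)·329314 − 44968·(-360490))/75609156 = 56238533/18902289; β = (6370·(-360490) − 44968·(-48542))/75609156 = -4053023/2700327.
Residuals: -35789422/18902289, -1585832/6300763, 2875968/6300763, 23375432/18902289, -5705138/6300763, 1245278/18902289; SSR = 117385580/18902289.

SSR = 6.210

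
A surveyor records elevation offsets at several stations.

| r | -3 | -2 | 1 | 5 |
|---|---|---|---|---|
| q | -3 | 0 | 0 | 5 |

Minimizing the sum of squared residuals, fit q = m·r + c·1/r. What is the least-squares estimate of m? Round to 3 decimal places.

m = 1.026

XᵀX·[m, c]ᵀ = Xᵀq reads: 39·m + 4·c = 34;  4·m + (1261/900)·c = 2.
Δ = 39·(1261/900) − 4² = 11593/300.
m = (34·(1261/900) − 4·2)/(11593/300) = 35674/34779; c = (39·2 − 4·34)/(11593/300) = -17400/11593.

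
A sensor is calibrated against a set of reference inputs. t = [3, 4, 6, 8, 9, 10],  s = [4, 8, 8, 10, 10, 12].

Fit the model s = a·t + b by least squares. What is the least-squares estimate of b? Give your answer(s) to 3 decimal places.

Entries of XᵀX: Σt·t = 306, Σt = 40, Σ1 = 6.
For Xᵀs: Σt·s = 382, Σs = 52.
So XᵀX·[a, b]ᵀ = Xᵀs: [[306, 40]; [40, 6]]·[a, b]ᵀ = [382, 52]ᵀ.
Eliminating b: 6·(row 1) − 40·(row 2) gives 236·a = 6·382 − 40·52 = 212, so a = 53/59.
Then b = (52 − 40·(53/59))/6 = 158/59.

b = 2.678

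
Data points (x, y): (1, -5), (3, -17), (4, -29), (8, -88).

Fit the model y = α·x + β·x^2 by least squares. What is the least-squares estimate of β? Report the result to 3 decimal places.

β = -0.986

Compute the Gram sums: Σx·x = 90, Σx·x^2 = 604, Σx^2·x^2 = 4434.
And Σx·y = -876, Σx^2·y = -6254.
det = 90·4434 − 604² = 34244.
α = ((-876)·4434 − 604·(-6254))/34244 = -26692/8561; β = (90·(-6254) − 604·(-876))/34244 = -8439/8561.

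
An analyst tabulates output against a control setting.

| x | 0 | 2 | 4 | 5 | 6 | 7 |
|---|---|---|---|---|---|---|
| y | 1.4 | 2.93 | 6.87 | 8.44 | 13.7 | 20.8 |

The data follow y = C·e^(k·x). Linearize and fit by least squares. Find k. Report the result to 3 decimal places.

Linearized form: ln y = k·x + ln C. From the 6 transformed points,
Σx = 24.0000, Σ(x)² = 130.0000, Σln y = 11.1240, Σx·ln y = 57.4726.
Normal system: [[130.0000, 24.0000]; [24.0000, 6]]·[k, ln C]ᵀ = [57.4726, 11.1240]ᵀ.
Slope k = (n·Σx·ln y − Σx·Σln y)/(n·Σ(x)² − (Σx)²) = (6·57.4726 − 24.0000·11.1240)/204.0000 = 0.38167; ln C = (Σln y − k·Σx)/n = 0.32732.

k = 0.382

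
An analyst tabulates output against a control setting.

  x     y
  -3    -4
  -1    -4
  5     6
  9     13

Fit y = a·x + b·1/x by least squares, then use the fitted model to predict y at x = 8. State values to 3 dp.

ŷ = 10.895

Entries of MᵀM: Σx·x = 116, Σx·1/x = 4, Σ1/x·1/x = 2356/2025.
For Mᵀy: Σx·y = 163, Σ1/x·y = 359/45.
So MᵀM·[a, b]ᵀ = Mᵀy: [[116, 4]; [4, 2356/2025]]·[a, b]ᵀ = [163, 359/45]ᵀ.
Eliminating b: (2356/2025)·(row 1) − 4·(row 2) gives (240896/2025)·a = (2356/2025)·163 − 4·(359/45) = 319408/2025, so a = 19963/15056.
Then b = ((359/45) − 4·(19963/15056))/(2356/2025) = 34605/15056.
At x = 8: ŷ = (19963/15056)·(8) + (34605/15056)·(1/8) = 1312237/120448.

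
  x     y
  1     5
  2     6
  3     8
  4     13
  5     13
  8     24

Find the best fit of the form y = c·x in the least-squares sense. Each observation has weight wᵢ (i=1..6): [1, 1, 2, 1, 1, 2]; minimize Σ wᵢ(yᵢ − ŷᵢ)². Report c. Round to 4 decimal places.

MᵀWM·[c]ᵀ = MᵀWy reads: 192·c = 566.
c = 566/192 = 2.94792.

c = 2.9479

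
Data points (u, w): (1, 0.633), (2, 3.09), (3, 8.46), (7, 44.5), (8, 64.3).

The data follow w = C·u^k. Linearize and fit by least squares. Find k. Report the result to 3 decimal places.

k = 2.193

Let Y = ln w. Fitting Y = k·ln u + ln C by least squares:
Σln u = 5.8171, Σ(ln u)² = 9.7980, Σln w = 10.7653, Σln u·ln w = 19.1715.
Equations: 9.7980·k + 5.8171·ln C = 19.1715;  5.8171·k + 5·ln C = 10.7653.
Δ = 9.7980·5 − (5.8171)² = 15.1514; k = (19.1715·5 − 5.8171·10.7653)/15.1514 = 2.19349, ln C = (9.7980·10.7653 − 5.8171·19.1715)/15.1514 = -0.39889.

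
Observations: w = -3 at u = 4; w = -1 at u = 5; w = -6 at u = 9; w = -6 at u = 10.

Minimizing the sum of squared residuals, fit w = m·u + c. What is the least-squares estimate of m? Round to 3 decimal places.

m = -0.731

Normal-equation sums: Σu·u = 222, Σu = 28, Σ1 = 4.
Right-hand side: Σu·w = -131, Σw = -16.
So MᵀM·[m, c]ᵀ = Mᵀw: [[222, 28]; [28, 4]]·[m, c]ᵀ = [-131, -16]ᵀ.
det = 222·4 − 28² = 104.
m = ((-131)·4 − 28·(-16))/104 = -19/26; c = (222·(-16) − 28·(-131))/104 = 29/26.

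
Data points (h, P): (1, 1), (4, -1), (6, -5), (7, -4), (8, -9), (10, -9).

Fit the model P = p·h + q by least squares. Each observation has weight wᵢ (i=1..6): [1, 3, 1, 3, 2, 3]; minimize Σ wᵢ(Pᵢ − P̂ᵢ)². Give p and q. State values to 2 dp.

With design matrix A, AᵀWA = [[660, 86]; [86, 13]] and AᵀWP = [-539, -64]ᵀ.
det = 660·13 − 86² = 1184.
p = ((-539)·13 − 86·(-64))/1184 = -1503/1184; q = (660·(-64) − 86·(-539))/1184 = 2057/592.

p = -1.27, q = 3.47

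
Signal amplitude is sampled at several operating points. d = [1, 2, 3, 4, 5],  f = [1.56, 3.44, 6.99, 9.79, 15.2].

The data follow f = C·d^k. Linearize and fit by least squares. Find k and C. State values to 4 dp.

With ln fᵢ as the transformed response and ln dᵢ as the regressor:
XᵀX = [[6.1995, 4.7875]; [4.7875, 5]], rhs = [10.5350, 8.6273]ᵀ  (here Σln d = 4.7875, Σ(ln d)² = 6.1995, Σln f = 8.6273, Σln d·ln f = 10.5350).
Solving (det = 8.0774): k = 1.40785, ln C = 0.37744, so C = exp(0.37744) = 1.45855.

k = 1.4079, C = 1.4586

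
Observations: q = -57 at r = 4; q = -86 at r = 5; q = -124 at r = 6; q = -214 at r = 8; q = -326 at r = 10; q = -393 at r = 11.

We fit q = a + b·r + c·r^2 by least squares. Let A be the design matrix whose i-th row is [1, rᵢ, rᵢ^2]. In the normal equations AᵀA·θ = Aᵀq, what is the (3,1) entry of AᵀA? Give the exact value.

Row 3 ↔ basis r^2, column 1 ↔ basis 1, so (AᵀA)_{3,1} = Σᵢ r^2 = (16)·(1) + (25)·(1) + (36)·(1) + (64)·(1) + (100)·(1) + (121)·(1) = 362.

362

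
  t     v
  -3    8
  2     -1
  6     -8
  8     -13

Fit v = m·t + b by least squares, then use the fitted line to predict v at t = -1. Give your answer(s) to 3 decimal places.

v̂ = 4.459

Compute the Gram sums: Σt·t = 113, Σt = 13, Σ1 = 4.
And Σt·v = -178, Σv = -14.
Normal equations: [[113, 13]; [13, 4]]·[m, b]ᵀ = [-178, -14]ᵀ.
Determinant 113·4 − 13² = 283.
m = ((-178)·4 − 13·(-14))/283 = -530/283; b = (113·(-14) − 13·(-178))/283 = 732/283.
At t = -1: v̂ = (-530/283)·(-1) + (732/283)·(1) = 1262/283.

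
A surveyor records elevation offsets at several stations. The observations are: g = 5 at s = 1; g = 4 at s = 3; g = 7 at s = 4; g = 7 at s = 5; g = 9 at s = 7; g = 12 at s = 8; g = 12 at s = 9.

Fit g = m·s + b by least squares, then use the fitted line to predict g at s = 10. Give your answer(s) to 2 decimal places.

ĝ = 12.86

With design matrix X, XᵀX = [[245, 37]; [37, 7]] and Xᵀg = [347, 56]ᵀ.
Determinant 245·7 − 37² = 346.
m = (347·7 − 37·56)/346 = 357/346; b = (245·56 − 37·347)/346 = 881/346.
At s = 10: ĝ = (357/346)·(10) + (881/346)·(1) = 4451/346.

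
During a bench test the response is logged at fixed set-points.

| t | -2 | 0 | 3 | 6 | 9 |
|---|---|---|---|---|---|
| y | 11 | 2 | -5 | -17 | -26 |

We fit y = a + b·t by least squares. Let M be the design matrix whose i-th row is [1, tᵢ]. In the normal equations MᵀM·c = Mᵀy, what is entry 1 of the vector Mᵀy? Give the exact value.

Entry 1 ↔ basis 1, so (Mᵀy)_{1} = Σᵢ yᵢ = (1)·(11) + (1)·(2) + (1)·(-5) + (1)·(-17) + (1)·(-26) = -35.

-35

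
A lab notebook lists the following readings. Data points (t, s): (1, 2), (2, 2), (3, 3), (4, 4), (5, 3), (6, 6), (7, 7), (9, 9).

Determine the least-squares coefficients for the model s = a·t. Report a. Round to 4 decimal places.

a = 0.9593

Setting ∂/∂a … = 0 gives: 221·a = 212.
a = 212/221 = 0.959276.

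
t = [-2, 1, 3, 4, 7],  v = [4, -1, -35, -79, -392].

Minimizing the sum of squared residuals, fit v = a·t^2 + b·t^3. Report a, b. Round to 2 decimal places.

Normal-equation sums: Σt^2·t^2 = 2755, Σt^2·t^3 = 18043, Σt^3·t^3 = 122539.
And Σt^2·v = -20772, Σt^3·v = -140490.
MᵀM·[a, b]ᵀ = Mᵀv becomes [[2755, 18043]; [18043, 122539]]·[a, b]ᵀ = [-20772, -140490]ᵀ.
Eliminating b: 122539·(row 1) − 18043·(row 2) gives 12045096·a = 122539·(-20772) − 18043·(-140490) = -10519038, so a = -584391/669172.
Then b = ((-140490) − 18043·(-584391/669172))/122539 = -681153/669172.

a = -0.87, b = -1.02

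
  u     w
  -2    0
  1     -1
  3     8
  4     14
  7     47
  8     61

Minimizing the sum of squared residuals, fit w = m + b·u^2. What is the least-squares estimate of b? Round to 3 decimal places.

With design matrix M, MᵀM = [[6, 143]; [143, 6851]] and Mᵀw = [129, 6502]ᵀ.
Δ = 6·6851 − 143² = 20657.
m = (129·6851 − 143·6502)/20657 = -3539/1589; b = (6·6502 − 143·129)/20657 = 20565/20657.

b = 0.996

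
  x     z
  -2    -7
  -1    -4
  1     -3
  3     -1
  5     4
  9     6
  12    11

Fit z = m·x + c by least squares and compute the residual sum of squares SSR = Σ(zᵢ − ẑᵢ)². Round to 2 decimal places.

With design matrix M, MᵀM = [[265, 27]; [27, 7]] and Mᵀz = [218, 6]ᵀ.
Determinant 265·7 − 27² = 1126.
m = (218·7 − 27·6)/1126 = 682/563; c = (265·6 − 27·218)/1126 = -2148/563.
Residuals: -429/563, 578/563, -223/563, -461/563, 990/563, -612/563, 157/563; SSR = 3836/563.

SSR = 6.81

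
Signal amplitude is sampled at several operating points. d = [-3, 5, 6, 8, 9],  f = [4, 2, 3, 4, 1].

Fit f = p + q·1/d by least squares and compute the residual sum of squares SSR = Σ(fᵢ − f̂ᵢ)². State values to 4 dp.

The normal system MᵀM·[p, q]ᵀ = Mᵀf is [[5, 97/360]; [97/360, 26809/129600]]·[p, q]ᵀ = [14, 8/45]ᵀ.
Determinant 5·(26809/129600) − (97/360)² = 31159/32400.
p = (14·(26809/129600) − (97/360)·(8/45))/(31159/32400) = 184559/62318; q = (5·(8/45) − (97/360)·14)/(31159/32400) = -93420/31159.
Residuals: 2433/62318, -22555/62318, 33535/62318, 44034/31159, -101481/62318; SSR = 158009/31159.

SSR = 5.0711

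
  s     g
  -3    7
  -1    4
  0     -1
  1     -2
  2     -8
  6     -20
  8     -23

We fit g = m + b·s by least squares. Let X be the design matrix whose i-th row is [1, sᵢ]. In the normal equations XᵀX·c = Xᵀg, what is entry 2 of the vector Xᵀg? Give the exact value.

-347

Entry 2 ↔ basis s, so (Xᵀg)_{2} = Σᵢ (s)·gᵢ = (-3)·(7) + (-1)·(4) + (0)·(-1) + (1)·(-2) + (2)·(-8) + (6)·(-20) + (8)·(-23) = -347.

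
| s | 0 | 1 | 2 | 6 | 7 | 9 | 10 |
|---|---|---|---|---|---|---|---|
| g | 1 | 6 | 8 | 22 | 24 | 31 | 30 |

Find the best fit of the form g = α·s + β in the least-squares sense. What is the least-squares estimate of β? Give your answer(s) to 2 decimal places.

β = 2.27

Compute the Gram sums: Σs·s = 271, Σs = 35, Σ1 = 7.
And Σs·g = 901, Σg = 122.
Δ = 271·7 − 35² = 672.
α = (901·7 − 35·122)/672 = 97/32; β = (271·122 − 35·901)/672 = 509/224.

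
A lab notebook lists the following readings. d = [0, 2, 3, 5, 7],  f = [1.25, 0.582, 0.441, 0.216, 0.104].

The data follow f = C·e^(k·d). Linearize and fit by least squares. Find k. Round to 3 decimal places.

Taking logs, ln f = k·d + ln C, so regress ln f on d.
Sums: Σd = 17.0000, Σ(d)² = 87.0000, Σln f = -4.9327, Σd·ln f = -27.0446.
Normal system: [[87.0000, 17.0000]; [17.0000, 5]]·[k, ln C]ᵀ = [-27.0446, -4.9327]ᵀ.
Solving (det = 146.0000): k = -0.35183, ln C = 0.20969.

k = -0.352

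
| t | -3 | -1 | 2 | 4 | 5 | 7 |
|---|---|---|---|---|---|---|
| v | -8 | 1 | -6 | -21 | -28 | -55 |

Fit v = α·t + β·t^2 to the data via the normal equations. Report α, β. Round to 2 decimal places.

From the data, Σt·t = 104, Σt·t^2 = 512, Σt^2·t^2 = 3380.
And Σt·v = -598, Σt^2·v = -3826.
Δ = 104·3380 − 512² = 89376.
α = ((-598)·3380 − 512·(-3826))/89376 = -53/76; β = (104·(-3826) − 512·(-598))/89376 = -39/38.

α = -0.70, β = -1.03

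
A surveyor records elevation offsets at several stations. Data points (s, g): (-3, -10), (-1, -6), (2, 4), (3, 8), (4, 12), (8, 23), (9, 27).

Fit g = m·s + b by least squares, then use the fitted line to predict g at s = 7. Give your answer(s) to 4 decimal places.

Entries of AᵀA: Σs·s = 184, Σs = 22, Σ1 = 7.
Right-hand side: Σs·g = 543, Σg = 58.
Δ = 184·7 − 22² = 804.
m = (543·7 − 22·58)/804 = 2525/804; b = (184·58 − 22·543)/804 = -637/402.
At s = 7: ĝ = (2525/804)·(7) + (-637/402)·(1) = 5467/268.

ĝ = 20.3993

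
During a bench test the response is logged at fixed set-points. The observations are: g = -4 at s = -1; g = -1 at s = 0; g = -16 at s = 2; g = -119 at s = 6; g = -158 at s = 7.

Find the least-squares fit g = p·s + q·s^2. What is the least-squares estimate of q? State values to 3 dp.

Forming MᵀM = [[90, 566]; [566, 3714]] and Mᵀg = [-1848, -12094]ᵀ gives MᵀM·[p, q]ᵀ = Mᵀg.
Eliminating q: 3714·(row 1) − 566·(row 2) gives 13904·p = 3714·(-1848) − 566·(-12094) = -18268, so p = -4567/3476.
Then q = ((-12094) − 566·(-4567/3476))/3714 = -10623/3476.

q = -3.056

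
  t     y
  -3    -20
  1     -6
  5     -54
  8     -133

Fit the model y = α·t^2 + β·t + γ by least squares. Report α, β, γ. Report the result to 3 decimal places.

α = -1.983, β = -0.329, γ = -3.273

Sums needed: Σt^2·t^2 = 4803, Σt^2·t = 611, Σt^2 = 99, Σt·t = 99, Σt = 11, Σ1 = 4.
And Σt^2·y = -10048, Σt·y = -1280, Σy = -213.
Normal equations: [[4803, 611, 99]; [611, 99, 11]; [99, 11, 4]]·[α, β, γ]ᵀ = [-10048, -1280, -213]ᵀ.
Inverting the 3×3 Gram matrix, [α, β, γ]ᵀ = [-9319/4700, -7721/23500, -19229/5875]ᵀ.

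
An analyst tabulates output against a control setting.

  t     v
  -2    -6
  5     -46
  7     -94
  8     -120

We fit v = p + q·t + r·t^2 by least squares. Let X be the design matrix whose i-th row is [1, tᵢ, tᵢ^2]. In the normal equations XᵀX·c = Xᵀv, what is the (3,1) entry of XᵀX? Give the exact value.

Row 3 ↔ basis t^2, column 1 ↔ basis 1, so (XᵀX)_{3,1} = Σᵢ t^2 = (4)·(1) + (25)·(1) + (49)·(1) + (64)·(1) = 142.

142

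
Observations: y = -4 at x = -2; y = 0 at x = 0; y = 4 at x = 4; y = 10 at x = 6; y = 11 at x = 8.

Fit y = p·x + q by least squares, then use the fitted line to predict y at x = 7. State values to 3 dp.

ŷ = 9.988

AᵀA·[p, q]ᵀ = Aᵀy reads: 120·p + 16·q = 172;  16·p + 5·q = 21.
(Σx·x = 120, Σx = 16, Σ1 = 5, Σx·y = 172, Σy = 21.)
Determinant 120·5 − 16² = 344.
p = (172·5 − 16·21)/344 = 131/86; q = (120·21 − 16·172)/344 = -29/43.
At x = 7: ŷ = (131/86)·(7) + (-29/43)·(1) = 859/86.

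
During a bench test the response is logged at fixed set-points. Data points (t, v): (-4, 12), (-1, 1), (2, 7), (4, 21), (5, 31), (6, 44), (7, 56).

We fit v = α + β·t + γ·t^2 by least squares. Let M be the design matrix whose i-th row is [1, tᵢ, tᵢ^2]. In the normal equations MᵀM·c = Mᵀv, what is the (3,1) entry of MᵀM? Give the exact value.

147

Row 3 ↔ basis t^2, column 1 ↔ basis 1, so (MᵀM)_{3,1} = Σᵢ t^2 = (16)·(1) + (1)·(1) + (4)·(1) + (16)·(1) + (25)·(1) + (36)·(1) + (49)·(1) = 147.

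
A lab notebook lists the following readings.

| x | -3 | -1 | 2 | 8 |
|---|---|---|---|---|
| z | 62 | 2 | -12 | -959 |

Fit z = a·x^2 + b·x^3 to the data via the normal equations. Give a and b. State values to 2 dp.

AᵀA·[a, b]ᵀ = Aᵀz reads: 4194·a + 32556·b = -60864;  32556·a + 262938·b = -492780.
Eliminating b: 262938·(row 1) − 32556·(row 2) gives 42868836·a = 262938·(-60864) − 32556·(-492780) = 39487248, so a = 1096868/1190801.
Then b = ((-492780) − 32556·(1096868/1190801))/262938 = -2367526/1190801.

a = 0.92, b = -1.99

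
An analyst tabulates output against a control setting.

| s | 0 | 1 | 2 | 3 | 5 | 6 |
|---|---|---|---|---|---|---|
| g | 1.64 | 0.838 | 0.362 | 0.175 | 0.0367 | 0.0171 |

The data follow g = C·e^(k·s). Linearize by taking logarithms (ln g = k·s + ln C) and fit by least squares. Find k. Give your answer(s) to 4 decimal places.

k = -0.7664

With ln gᵢ as the transformed response and sᵢ as the regressor:
Σs = 17.0000, Σ(s)² = 75.0000, Σln g = -9.8148, Σs·ln g = -48.3748.
Normal system: [[75.0000, 17.0000]; [17.0000, 6]]·[k, ln C]ᵀ = [-48.3748, -9.8148]ᵀ.
Solving (det = 161.0000): k = -0.76645, ln C = 0.53580.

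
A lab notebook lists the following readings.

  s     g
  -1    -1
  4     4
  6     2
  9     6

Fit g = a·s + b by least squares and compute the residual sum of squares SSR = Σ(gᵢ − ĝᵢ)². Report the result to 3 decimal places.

The normal equations are: 134·a + 18·b = 83;  18·a + 4·b = 11.
(Σs·s = 134, Σs = 18, Σ1 = 4, Σs·g = 83, Σg = 11.)
det = 134·4 − 18² = 212.
a = (83·4 − 18·11)/212 = 67/106; b = (134·11 − 18·83)/212 = -5/53.
Residuals: -29/106, 83/53, -90/53, 43/106; SSR = 591/106.

SSR = 5.575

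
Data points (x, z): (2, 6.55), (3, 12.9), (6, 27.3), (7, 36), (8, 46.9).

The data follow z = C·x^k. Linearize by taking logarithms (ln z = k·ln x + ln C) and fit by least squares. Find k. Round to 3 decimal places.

Linearized form: ln z = k·ln x + ln C. From the 5 transformed points,
XᵀX = [[13.0084, 7.6089]; [7.6089, 5]], rhs = [25.0122, 15.1751]ᵀ  (here Σln x = 7.6089, Σ(ln x)² = 13.0084, Σln z = 15.1751, Σln x·ln z = 25.0122).
Slope k = (n·Σln x·ln z − Σln x·Σln z)/(n·Σ(ln x)² − (Σln x)²) = (5·25.0122 − 7.6089·15.1751)/7.1473 = 1.34255; ln C = (Σln z − k·Σln x)/n = 0.99197.

k = 1.343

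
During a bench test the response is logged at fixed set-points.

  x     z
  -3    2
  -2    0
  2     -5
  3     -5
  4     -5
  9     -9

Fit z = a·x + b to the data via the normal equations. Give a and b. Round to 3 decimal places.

Setting ∂/∂a … = 0 gives: 123·a + 13·b = -132;  13·a + 6·b = -22.
(Σx·x = 123, Σx = 13, Σ1 = 6, Σx·z = -132, Σz = -22.)
Determinant 123·6 − 13² = 569.
a = ((-132)·6 − 13·(-22))/569 = -506/569; b = (123·(-22) − 13·(-132))/569 = -990/569.

a = -0.889, b = -1.740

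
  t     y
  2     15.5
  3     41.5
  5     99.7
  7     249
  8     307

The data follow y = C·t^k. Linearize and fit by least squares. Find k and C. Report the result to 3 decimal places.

Taking logs, ln y = k·ln t + ln C, so regress ln y on ln t.
Over the data: Σln t = 7.4265, Σ(ln t)² = 12.3883, Σln y = 22.3130, Σln t·ln y = 36.0449.
Normal system: [[12.3883, 7.4265]; [7.4265, 5]]·[k, ln C]ᵀ = [36.0449, 22.3130]ᵀ.
Solving (det = 6.7880): k = 2.13846, ln C = 1.28632, so C = exp(1.28632) = 3.61946.

k = 2.138, C = 3.619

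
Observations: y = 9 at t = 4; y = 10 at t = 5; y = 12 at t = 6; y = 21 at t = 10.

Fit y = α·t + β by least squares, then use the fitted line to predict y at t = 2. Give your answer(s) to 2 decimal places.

ŷ = 4.19

XᵀX·[α, β]ᵀ = Xᵀy reads: 177·α + 25·β = 368;  25·α + 4·β = 52.
det = 177·4 − 25² = 83.
α = (368·4 − 25·52)/83 = 172/83; β = (177·52 − 25·368)/83 = 4/83.
At t = 2: ŷ = (172/83)·(2) + (4/83)·(1) = 348/83.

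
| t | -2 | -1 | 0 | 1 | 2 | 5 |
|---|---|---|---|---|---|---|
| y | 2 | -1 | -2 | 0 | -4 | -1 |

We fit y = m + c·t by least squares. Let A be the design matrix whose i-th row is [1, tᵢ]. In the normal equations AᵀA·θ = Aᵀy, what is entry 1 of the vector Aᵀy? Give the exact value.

-6

Entry 1 ↔ basis 1, so (Aᵀy)_{1} = Σᵢ yᵢ = (1)·(2) + (1)·(-1) + (1)·(-2) + (1)·(0) + (1)·(-4) + (1)·(-1) = -6.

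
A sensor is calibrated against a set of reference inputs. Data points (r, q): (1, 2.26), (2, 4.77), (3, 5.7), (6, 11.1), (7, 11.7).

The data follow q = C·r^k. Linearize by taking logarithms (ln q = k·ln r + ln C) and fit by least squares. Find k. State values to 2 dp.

With ln qᵢ as the transformed response and ln rᵢ as the regressor:
AᵀA = [[8.6844, 5.5294]; [5.5294, 5]], rhs = [12.0938, 8.9847]ᵀ  (here Σln r = 5.5294, Σ(ln r)² = 8.6844, Σln q = 8.9847, Σln r·ln q = 12.0938).
Δ = 8.6844·5 − (5.5294)² = 12.8473; k = (12.0938·5 − 5.5294·8.9847)/12.8473 = 0.83978, ln C = (8.6844·8.9847 − 5.5294·12.0938)/12.8473 = 0.86824.

k = 0.84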